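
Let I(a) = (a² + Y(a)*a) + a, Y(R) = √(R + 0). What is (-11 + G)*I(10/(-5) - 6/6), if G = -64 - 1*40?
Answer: -690 + 345*I*√3 ≈ -690.0 + 597.56*I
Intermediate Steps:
G = -104 (G = -64 - 40 = -104)
Y(R) = √R
I(a) = a + a² + a^(3/2) (I(a) = (a² + √a*a) + a = (a² + a^(3/2)) + a = a + a² + a^(3/2))
(-11 + G)*I(10/(-5) - 6/6) = (-11 - 104)*((10/(-5) - 6/6)*(1 + (10/(-5) - 6/6) + √(10/(-5) - 6/6))) = -115*(10*(-⅕) - 6*⅙)*(1 + (10*(-⅕) - 6*⅙) + √(10*(-⅕) - 6*⅙)) = -115*(-2 - 1)*(1 + (-2 - 1) + √(-2 - 1)) = -(-345)*(1 - 3 + √(-3)) = -(-345)*(1 - 3 + I*√3) = -(-345)*(-2 + I*√3) = -115*(6 - 3*I*√3) = -690 + 345*I*√3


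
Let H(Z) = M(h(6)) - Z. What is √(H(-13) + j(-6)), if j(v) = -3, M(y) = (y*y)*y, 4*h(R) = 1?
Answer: √641/8 ≈ 3.1647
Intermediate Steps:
h(R) = ¼ (h(R) = (¼)*1 = ¼)
M(y) = y³ (M(y) = y²*y = y³)
H(Z) = 1/64 - Z (H(Z) = (¼)³ - Z = 1/64 - Z)
√(H(-13) + j(-6)) = √((1/64 - 1*(-13)) - 3) = √((1/64 + 13) - 3) = √(833/64 - 3) = √(641/64) = √641/8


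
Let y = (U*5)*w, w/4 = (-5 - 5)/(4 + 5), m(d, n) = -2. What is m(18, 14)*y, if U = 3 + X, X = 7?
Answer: 4000/9 ≈ 444.44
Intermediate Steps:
U = 10 (U = 3 + 7 = 10)
w = -40/9 (w = 4*((-5 - 5)/(4 + 5)) = 4*(-10/9) = -40/9 ≈ -4.4444)
y = -2000/9 (y = (10*5)*(-40/9) = 50*(-40/9) = -2000/9 ≈ -222.22)
m(18, 14)*y = -2*(-2000/9) = 4000/9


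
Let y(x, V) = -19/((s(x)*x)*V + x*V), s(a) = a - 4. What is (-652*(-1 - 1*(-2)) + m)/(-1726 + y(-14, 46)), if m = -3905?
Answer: 1609356/609557 ≈ 2.6402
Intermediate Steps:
s(a) = -4 + a
y(x, V) = -19/(V*x + V*x*(-4 + x)) (y(x, V) = -19/(((-4 + x)*x)*V + x*V) = -19/((x*(-4 + x))*V + V*x) = -19/(V*x*(-4 + x) + V*x) = -19/(V*x + V*x*(-4 + x)))
(-652*(-1 - 1*(-2)) + m)/(-1726 + y(-14, 46)) = (-652*(-1 - 1*(-2)) - 3905)/(-1726 - 19/(46*(-14)*(-3 - 14))) = (-652*(-1 + 2) - 3905)/(-1726 - 19*1/46*(-1/14)/(-17)) = (-652*1 - 3905)/(-1726 - 19*1/46*(-1/14)*(-1/17)) = (-652 - 3905)/(-1726 - 19/10948) = -4557/(-18896267/10948) = -4557*(-10948/18896267) = 1609356/609557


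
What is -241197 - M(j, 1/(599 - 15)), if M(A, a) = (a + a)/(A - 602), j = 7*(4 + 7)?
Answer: -36975500099/153300 ≈ -2.4120e+5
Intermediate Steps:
j = 77 (j = 7*11 = 77)
M(A, a) = 2*a/(-602 + A) (M(A, a) = (2*a)/(-602 + A) = 2*a/(-602 + A))
-241197 - M(j, 1/(599 - 15)) = -241197 - 2/((599 - 15)*(-602 + 77)) = -241197 - 2/(584*(-525)) = -241197 - 2*(-1)/(584*525) = -241197 - 1*(-1/153300) = -241197 + 1/153300 = -36975500099/153300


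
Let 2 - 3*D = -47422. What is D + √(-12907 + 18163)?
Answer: 15808 + 6*√146 ≈ 15881.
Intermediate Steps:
D = 15808 (D = ⅔ - ⅓*(-47422) = ⅔ + 47422/3 = 15808)
D + √(-12907 + 18163) = 15808 + √(-12907 + 18163) = 15808 + √5256 = 15808 + 6*√146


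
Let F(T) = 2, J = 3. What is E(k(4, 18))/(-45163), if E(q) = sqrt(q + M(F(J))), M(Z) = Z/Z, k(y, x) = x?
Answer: -sqrt(19)/45163 ≈ -9.6515e-5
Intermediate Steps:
M(Z) = 1
E(q) = sqrt(1 + q) (E(q) = sqrt(q + 1) = sqrt(1 + q))
E(k(4, 18))/(-45163) = sqrt(1 + 18)/(-45163) = sqrt(19)*(-1/45163) = -sqrt(19)/45163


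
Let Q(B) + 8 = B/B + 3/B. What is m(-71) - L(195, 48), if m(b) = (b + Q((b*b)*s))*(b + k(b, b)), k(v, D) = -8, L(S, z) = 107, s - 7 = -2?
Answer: 152616038/25205 ≈ 6055.0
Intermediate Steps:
s = 5 (s = 7 - 2 = 5)
Q(B) = -7 + 3/B (Q(B) = -8 + (B/B + 3/B) = -8 + (1 + 3/B) = -7 + 3/B)
m(b) = (-8 + b)*(-7 + b + 3/(5*b**2)) (m(b) = (b + (-7 + 3/(((b*b)*5))))*(b - 8) = (b + (-7 + 3/((b**2*5))))*(-8 + b) = (b + (-7 + 3/((5*b**2))))*(-8 + b) = (b + (-7 + 3*(1/(5*b**2))))*(-8 + b) = (b + (-7 + 3/(5*b**2)))*(-8 + b) = (-7 + b + 3/(5*b**2))*(-8 + b) = (-8 + b)*(-7 + b + 3/(5*b**2)))
m(-71) - L(195, 48) = (56 + (-71)**2 - 15*(-71) - 24/5/(-71)**2 + (3/5)/(-71)) - 1*107 = (56 + 5041 + 1065 - 24/5*1/5041 + (3/5)*(-1/71)) - 107 = (56 + 5041 + 1065 - 24/25205 - 3/355) - 107 = 155312973/25205 - 107 = 152616038/25205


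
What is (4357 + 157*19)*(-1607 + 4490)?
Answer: 21161220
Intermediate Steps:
(4357 + 157*19)*(-1607 + 4490) = (4357 + 2983)*2883 = 7340*2883 = 21161220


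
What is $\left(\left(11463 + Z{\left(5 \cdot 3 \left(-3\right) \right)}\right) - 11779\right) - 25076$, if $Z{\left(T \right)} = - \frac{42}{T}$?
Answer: $- \frac{380866}{15} \approx -25391.0$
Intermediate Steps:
$\left(\left(11463 + Z{\left(5 \cdot 3 \left(-3\right) \right)}\right) - 11779\right) - 25076 = \left(\left(11463 - \frac{42}{5 \cdot 3 \left(-3\right)}\right) - 11779\right) - 25076 = \left(\left(11463 - \frac{42}{15 \left(-3\right)}\right) - 11779\right) - 25076 = \left(\left(11463 - \frac{42}{-45}\right) - 11779\right) - 25076 = \left(\left(11463 - - \frac{14}{15}\right) - 11779\right) - 25076 = \left(\left(11463 + \frac{14}{15}\right) - 11779\right) - 25076 = \left(\frac{171959}{15} - 11779\right) - 25076 = - \frac{4726}{15} - 25076 = - \frac{380866}{15}$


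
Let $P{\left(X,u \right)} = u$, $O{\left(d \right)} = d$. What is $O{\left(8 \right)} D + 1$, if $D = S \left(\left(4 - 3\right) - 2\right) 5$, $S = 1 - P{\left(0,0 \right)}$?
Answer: $-39$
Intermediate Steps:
$S = 1$ ($S = 1 - 0 = 1 + 0 = 1$)
$D = -5$ ($D = 1 \left(\left(4 - 3\right) - 2\right) 5 = 1 \left(1 - 2\right) 5 = 1 \left(-1\right) 5 = \left(-1\right) 5 = -5$)
$O{\left(8 \right)} D + 1 = 8 \left(-5\right) + 1 = -40 + 1 = -39$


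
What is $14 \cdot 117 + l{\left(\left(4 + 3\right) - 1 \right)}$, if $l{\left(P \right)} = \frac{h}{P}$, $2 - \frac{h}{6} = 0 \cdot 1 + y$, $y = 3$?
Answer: $1637$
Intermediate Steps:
$h = -6$ ($h = 12 - 6 \left(0 \cdot 1 + 3\right) = 12 - 6 \left(0 + 3\right) = 12 - 18 = -6$)
$l{\left(P \right)} = - \frac{6}{P}$
$14 \cdot 117 + l{\left(\left(4 + 3\right) - 1 \right)} = 14 \cdot 117 - \frac{6}{\left(4 + 3\right) - 1} = 1638 - \frac{6}{7 - 1} = 1638 - \frac{6}{6} = 1638 - 1 = 1637$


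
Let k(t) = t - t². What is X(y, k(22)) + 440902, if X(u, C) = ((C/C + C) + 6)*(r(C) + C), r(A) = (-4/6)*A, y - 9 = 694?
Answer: 510972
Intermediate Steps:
y = 703 (y = 9 + 694 = 703)
r(A) = -2*A/3 (r(A) = (-4*⅙)*A = -2*A/3)
X(u, C) = C*(7 + C)/3 (X(u, C) = ((C/C + C) + 6)*(-2*C/3 + C) = ((1 + C) + 6)*(C/3) = (7 + C)*(C/3) = C*(7 + C)/3)
X(y, k(22)) + 440902 = (22*(1 - 1*22))*(7 + 22*(1 - 1*22))/3 + 440902 = (22*(1 - 22))*(7 + 22*(1 - 22))/3 + 440902 = (22*(-21))*(7 + 22*(-21))/3 + 440902 = (⅓)*(-462)*(7 - 462) + 440902 = (⅓)*(-462)*(-455) + 440902 = 70070 + 440902 = 510972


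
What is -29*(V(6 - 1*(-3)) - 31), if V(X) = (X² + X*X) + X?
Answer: -4060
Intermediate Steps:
V(X) = X + 2*X² (V(X) = (X² + X²) + X = 2*X² + X = X + 2*X²)
-29*(V(6 - 1*(-3)) - 31) = -29*((6 - 1*(-3))*(1 + 2*(6 - 1*(-3))) - 31) = -29*((6 + 3)*(1 + 2*(6 + 3)) - 31) = -29*(9*(1 + 2*9) - 31) = -29*(9*(1 + 18) - 31) = -29*(9*19 - 31) = -29*(171 - 31) = -29*140 = -4060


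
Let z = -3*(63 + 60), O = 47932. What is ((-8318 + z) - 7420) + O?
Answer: 31825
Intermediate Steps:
z = -369 (z = -3*123 = -369)
((-8318 + z) - 7420) + O = ((-8318 - 369) - 7420) + 47932 = (-8687 - 7420) + 47932 = -16107 + 47932 = 31825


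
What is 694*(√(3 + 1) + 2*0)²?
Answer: 2776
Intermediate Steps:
694*(√(3 + 1) + 2*0)² = 694*(√4 + 0)² = 694*(2 + 0)² = 694*2² = 694*4 = 2776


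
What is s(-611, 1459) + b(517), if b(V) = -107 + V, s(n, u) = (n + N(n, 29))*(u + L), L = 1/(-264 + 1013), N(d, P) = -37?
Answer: -707822126/749 ≈ -9.4502e+5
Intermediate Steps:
L = 1/749 ≈ 0.0013351
s(n, u) = (-37 + n)*(1/749 + u) (s(n, u) = (n - 37)*(u + 1/749) = (-37 + n)*(1/749 + u))
s(-611, 1459) + b(517) = (-37/749 - 37*1459 + (1/749)*(-611) - 611*1459) + (-107 + 517) = (-37/749 - 53983 - 611/749 - 891449) + 410 = -708129216/749 + 410 = -707822126/749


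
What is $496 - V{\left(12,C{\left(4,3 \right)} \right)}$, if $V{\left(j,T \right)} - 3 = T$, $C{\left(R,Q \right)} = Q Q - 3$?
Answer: $487$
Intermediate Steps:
$C{\left(R,Q \right)} = -3 + Q^{2}$ ($C{\left(R,Q \right)} = Q^{2} - 3 = -3 + Q^{2}$)
$V{\left(j,T \right)} = 3 + T$
$496 - V{\left(12,C{\left(4,3 \right)} \right)} = 496 - \left(3 - \left(3 - 3^{2}\right)\right) = 496 - \left(3 + \left(-3 + 9\right)\right) = 496 - \left(3 + 6\right) = 496 - 9 = 487$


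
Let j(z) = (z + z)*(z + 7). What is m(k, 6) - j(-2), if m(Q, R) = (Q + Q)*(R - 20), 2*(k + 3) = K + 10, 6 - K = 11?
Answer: 34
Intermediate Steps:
j(z) = 2*z*(7 + z) (j(z) = (2*z)*(7 + z) = 2*z*(7 + z))
K = -5 (K = 6 - 1*11 = 6 - 11 = -5)
k = -1/2 (k = -3 + (-5 + 10)/2 = -3 + (1/2)*5 = -3 + 5/2 = -1/2 ≈ -0.50000)
m(Q, R) = 2*Q*(-20 + R) (m(Q, R) = (2*Q)*(-20 + R) = 2*Q*(-20 + R))
m(k, 6) - j(-2) = 2*(-1/2)*(-20 + 6) - 2*(-2)*(7 - 2) = 2*(-1/2)*(-14) - 2*(-2)*5 = 14 - 1*(-20) = 14 + 20 = 34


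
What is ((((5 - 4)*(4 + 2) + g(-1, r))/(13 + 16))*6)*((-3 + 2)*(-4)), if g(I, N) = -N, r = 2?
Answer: 96/29 ≈ 3.3103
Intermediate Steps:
((((5 - 4)*(4 + 2) + g(-1, r))/(13 + 16))*6)*((-3 + 2)*(-4)) = ((((5 - 4)*(4 + 2) - 1*2)/(13 + 16))*6)*((-3 + 2)*(-4)) = (((1*6 - 2)/29)*6)*(-1*(-4)) = (((6 - 2)*(1/29))*6)*4 = ((4*(1/29))*6)*4 = ((4/29)*6)*4 = (24/29)*4 = 96/29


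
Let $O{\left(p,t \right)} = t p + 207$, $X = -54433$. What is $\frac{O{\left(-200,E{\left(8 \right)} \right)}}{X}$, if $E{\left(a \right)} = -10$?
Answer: $- \frac{2207}{54433} \approx -0.040545$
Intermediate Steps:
$O{\left(p,t \right)} = 207 + p t$ ($O{\left(p,t \right)} = p t + 207 = 207 + p t$)
$\frac{O{\left(-200,E{\left(8 \right)} \right)}}{X} = \frac{207 - -2000}{-54433} = \left(207 + 2000\right) \left(- \frac{1}{54433}\right) = 2207 \left(- \frac{1}{54433}\right) = - \frac{2207}{54433}$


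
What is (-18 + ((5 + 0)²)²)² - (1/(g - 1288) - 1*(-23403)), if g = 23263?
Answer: 7582385849/21975 ≈ 3.4505e+5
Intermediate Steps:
(-18 + ((5 + 0)²)²)² - (1/(g - 1288) - 1*(-23403)) = (-18 + ((5 + 0)²)²)² - (1/(23263 - 1288) - 1*(-23403)) = (-18 + (5²)²)² - (1/21975 + 23403) = (-18 + 25²)² - (1/21975 + 23403) = (-18 + 625)² - 1*514280926/21975 = 607² - 514280926/21975 = 368449 - 514280926/21975 = 7582385849/21975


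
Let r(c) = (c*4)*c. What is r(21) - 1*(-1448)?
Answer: 3212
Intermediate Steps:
r(c) = 4*c² (r(c) = (4*c)*c = 4*c²)
r(21) - 1*(-1448) = 4*21² - 1*(-1448) = 4*441 + 1448 = 1764 + 1448 = 3212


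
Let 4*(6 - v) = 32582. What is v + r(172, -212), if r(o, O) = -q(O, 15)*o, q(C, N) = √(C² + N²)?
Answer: -16279/2 - 172*√45169 ≈ -44695.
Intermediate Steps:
v = -16279/2 (v = 6 - ¼*32582 = 6 - 16291/2 = -16279/2 ≈ -8139.5)
r(o, O) = -o*√(225 + O²) (r(o, O) = -√(O² + 15²)*o = -√(O² + 225)*o = -√(225 + O²)*o = -o*√(225 + O²))
v + r(172, -212) = -16279/2 - 1*172*√(225 + (-212)²) = -16279/2 - 1*172*√(225 + 44944) = -16279/2 - 1*172*√45169 = -16279/2 - 172*√45169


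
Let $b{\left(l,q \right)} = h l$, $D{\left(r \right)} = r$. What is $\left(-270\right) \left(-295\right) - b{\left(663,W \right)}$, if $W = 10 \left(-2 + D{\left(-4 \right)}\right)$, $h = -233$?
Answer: $234129$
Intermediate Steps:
$W = -60$ ($W = 10 \left(-2 - 4\right) = 10 \left(-6\right) = -60$)
$b{\left(l,q \right)} = - 233 l$
$\left(-270\right) \left(-295\right) - b{\left(663,W \right)} = \left(-270\right) \left(-295\right) - \left(-233\right) 663 = 79650 - -154479 = 79650 + 154479 = 234129$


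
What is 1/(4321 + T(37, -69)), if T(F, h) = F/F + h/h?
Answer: 1/4323 ≈ 0.00023132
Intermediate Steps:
T(F, h) = 2 (T(F, h) = 1 + 1 = 2)
1/(4321 + T(37, -69)) = 1/(4321 + 2) = 1/4323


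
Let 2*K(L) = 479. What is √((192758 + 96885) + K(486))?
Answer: √1159530/2 ≈ 538.41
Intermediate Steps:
K(L) = 479/2 (K(L) = (½)*479 = 479/2)
√((192758 + 96885) + K(486)) = √((192758 + 96885) + 479/2) = √(289643 + 479/2) = √(579765/2) = √1159530/2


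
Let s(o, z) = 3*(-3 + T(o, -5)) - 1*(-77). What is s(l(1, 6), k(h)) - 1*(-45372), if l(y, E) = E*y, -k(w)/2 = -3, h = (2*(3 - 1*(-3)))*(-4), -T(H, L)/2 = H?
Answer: 45404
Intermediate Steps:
T(H, L) = -2*H
h = -48 (h = (2*(3 + 3))*(-4) = (2*6)*(-4) = 12*(-4) = -48)
k(w) = 6 (k(w) = -2*(-3) = 6)
s(o, z) = 68 - 6*o (s(o, z) = 3*(-3 - 2*o) - 1*(-77) = (-9 - 6*o) + 77 = 68 - 6*o)
s(l(1, 6), k(h)) - 1*(-45372) = (68 - 36) - 1*(-45372) = (68 - 6*6) + 45372 = (68 - 36) + 45372 = 32 + 45372 = 45404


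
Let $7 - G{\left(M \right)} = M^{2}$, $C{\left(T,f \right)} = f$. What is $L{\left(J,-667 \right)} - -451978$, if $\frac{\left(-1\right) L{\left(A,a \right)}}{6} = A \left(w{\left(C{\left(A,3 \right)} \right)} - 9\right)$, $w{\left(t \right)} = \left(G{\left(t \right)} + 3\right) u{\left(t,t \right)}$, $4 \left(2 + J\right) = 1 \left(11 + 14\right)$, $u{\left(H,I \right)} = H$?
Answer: $452131$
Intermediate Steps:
$G{\left(M \right)} = 7 - M^{2}$
$J = \frac{17}{4}$ ($J = -2 + \frac{1 \left(11 + 14\right)}{4} = -2 + \frac{1 \cdot 25}{4} = -2 + \frac{1}{4} \cdot 25 = -2 + \frac{25}{4} = \frac{17}{4} \approx 4.25$)
$w{\left(t \right)} = t \left(10 - t^{2}\right)$ ($w{\left(t \right)} = \left(\left(7 - t^{2}\right) + 3\right) t = \left(10 - t^{2}\right) t = t \left(10 - t^{2}\right)$)
$L{\left(A,a \right)} = 36 A$ ($L{\left(A,a \right)} = - 6 A \left(3 \left(10 - 3^{2}\right) - 9\right) = - 6 A \left(3 \left(10 - 9\right) - 9\right) = - 6 A \left(3 \cdot 1 - 9\right) = - 6 A \left(3 - 9\right) = - 6 A \left(-6\right) = - 6 \left(- 6 A\right) = 36 A$)
$L{\left(J,-667 \right)} - -451978 = 36 \cdot \frac{17}{4} - -451978 = 153 + 451978 = 452131$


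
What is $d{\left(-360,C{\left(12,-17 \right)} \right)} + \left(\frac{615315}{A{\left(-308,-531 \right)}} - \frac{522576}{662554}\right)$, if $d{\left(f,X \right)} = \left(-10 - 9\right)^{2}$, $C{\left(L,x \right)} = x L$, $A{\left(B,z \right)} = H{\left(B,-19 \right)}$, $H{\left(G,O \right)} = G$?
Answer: $- \frac{167086156883}{102033316} \approx -1637.6$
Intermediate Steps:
$A{\left(B,z \right)} = B$
$C{\left(L,x \right)} = L x$
$d{\left(f,X \right)} = 361$ ($d{\left(f,X \right)} = \left(-19\right)^{2} = 361$)
$d{\left(-360,C{\left(12,-17 \right)} \right)} + \left(\frac{615315}{A{\left(-308,-531 \right)}} - \frac{522576}{662554}\right) = 361 + \left(\frac{615315}{-308} - \frac{522576}{662554}\right) = 361 + \left(615315 \left(- \frac{1}{308}\right) - \frac{261288}{331277}\right) = 361 - \frac{203920183959}{102033316} = - \frac{167086156883}{102033316}$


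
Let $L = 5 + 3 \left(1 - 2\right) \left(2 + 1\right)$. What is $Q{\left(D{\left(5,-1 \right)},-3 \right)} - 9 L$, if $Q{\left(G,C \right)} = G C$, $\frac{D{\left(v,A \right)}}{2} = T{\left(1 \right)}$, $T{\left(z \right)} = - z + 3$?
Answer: $24$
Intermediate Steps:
$T{\left(z \right)} = 3 - z$
$D{\left(v,A \right)} = 4$ ($D{\left(v,A \right)} = 2 \left(3 - 1\right) = 2 \cdot 2 = 4$)
$Q{\left(G,C \right)} = C G$
$L = -4$ ($L = 5 + 3 \left(\left(-1\right) 3\right) = 5 + 3 \left(-3\right) = 5 - 9 = -4$)
$Q{\left(D{\left(5,-1 \right)},-3 \right)} - 9 L = \left(-3\right) 4 - -36 = -12 + 36 = 24$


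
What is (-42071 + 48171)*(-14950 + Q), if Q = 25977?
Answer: 67264700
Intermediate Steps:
(-42071 + 48171)*(-14950 + Q) = (-42071 + 48171)*(-14950 + 25977) = 6100*11027 = 67264700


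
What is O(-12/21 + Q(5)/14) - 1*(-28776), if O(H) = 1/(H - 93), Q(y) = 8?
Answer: 2676167/93 ≈ 28776.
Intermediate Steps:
O(H) = 1/(-93 + H)
O(-12/21 + Q(5)/14) - 1*(-28776) = 1/(-93 + (-12/21 + 8/14)) - 1*(-28776) = 1/(-93 + (-12*1/21 + 8*(1/14))) + 28776 = 1/(-93 + (-4/7 + 4/7)) + 28776 = 1/(-93 + 0) + 28776 = 1/(-93) + 28776 = -1/93 + 28776 = 2676167/93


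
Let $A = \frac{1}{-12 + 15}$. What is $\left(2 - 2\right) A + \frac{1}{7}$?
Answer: $\frac{1}{7} \approx 0.14286$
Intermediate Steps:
$A = \frac{1}{3} \approx 0.33333$
$\left(2 - 2\right) A + \frac{1}{7} = \left(2 - 2\right) \frac{1}{3} + \frac{1}{7} = 0 \cdot \frac{1}{3} + \frac{1}{7} = 0 + \frac{1}{7} = \frac{1}{7}$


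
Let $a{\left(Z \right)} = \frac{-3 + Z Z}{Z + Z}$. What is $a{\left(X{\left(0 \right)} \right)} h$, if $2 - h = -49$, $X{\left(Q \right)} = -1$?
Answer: $51$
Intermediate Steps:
$h = 51$ ($h = 2 - -49 = 2 + 49 = 51$)
$a{\left(Z \right)} = \frac{-3 + Z^{2}}{2 Z}$
$a{\left(X{\left(0 \right)} \right)} h = \frac{-3 + \left(-1\right)^{2}}{2 \left(-1\right)} 51 = \frac{1}{2} \left(-1\right) \left(-3 + 1\right) 51 = \frac{1}{2} \left(-1\right) \left(-2\right) 51 = 1 \cdot 51 = 51$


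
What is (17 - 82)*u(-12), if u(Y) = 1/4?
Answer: -65/4 ≈ -16.250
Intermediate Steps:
u(Y) = ¼
(17 - 82)*u(-12) = (17 - 82)*(¼) = -65*¼ = -65/4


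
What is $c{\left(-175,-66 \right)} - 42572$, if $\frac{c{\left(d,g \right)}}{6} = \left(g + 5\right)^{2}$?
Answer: $-20246$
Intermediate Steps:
$c{\left(d,g \right)} = 6 \left(5 + g\right)^{2}$ ($c{\left(d,g \right)} = 6 \left(g + 5\right)^{2} = 6 \left(5 + g\right)^{2}$)
$c{\left(-175,-66 \right)} - 42572 = 6 \left(5 - 66\right)^{2} - 42572 = 6 \left(-61\right)^{2} - 42572 = 6 \cdot 3721 - 42572 = 22326 - 42572 = -20246$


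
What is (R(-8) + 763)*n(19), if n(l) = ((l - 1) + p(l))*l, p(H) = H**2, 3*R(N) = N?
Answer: 16425481/3 ≈ 5.4752e+6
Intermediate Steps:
R(N) = N/3
n(l) = l*(-1 + l + l**2) (n(l) = ((l - 1) + l**2)*l = ((-1 + l) + l**2)*l = (-1 + l + l**2)*l = l*(-1 + l + l**2))
(R(-8) + 763)*n(19) = ((1/3)*(-8) + 763)*(19*(-1 + 19 + 19**2)) = (-8/3 + 763)*(19*(-1 + 19 + 361)) = 2281*(19*379)/3 = (2281/3)*7201 = 16425481/3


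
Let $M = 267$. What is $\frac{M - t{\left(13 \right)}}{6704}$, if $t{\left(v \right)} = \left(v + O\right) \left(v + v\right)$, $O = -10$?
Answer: $\frac{189}{6704} \approx 0.028192$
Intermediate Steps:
$t{\left(v \right)} = 2 v \left(-10 + v\right)$ ($t{\left(v \right)} = \left(v - 10\right) \left(v + v\right) = \left(-10 + v\right) 2 v = 2 v \left(-10 + v\right)$)
$\frac{M - t{\left(13 \right)}}{6704} = \frac{267 - 2 \cdot 13 \left(-10 + 13\right)}{6704} = \left(267 - 2 \cdot 13 \cdot 3\right) \frac{1}{6704} = \left(267 - 78\right) \frac{1}{6704} = 189 \cdot \frac{1}{6704} = \frac{189}{6704}$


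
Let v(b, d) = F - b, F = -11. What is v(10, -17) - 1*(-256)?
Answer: 235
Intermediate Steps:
v(b, d) = -11 - b
v(10, -17) - 1*(-256) = (-11 - 1*10) - 1*(-256) = (-11 - 10) + 256 = -21 + 256 = 235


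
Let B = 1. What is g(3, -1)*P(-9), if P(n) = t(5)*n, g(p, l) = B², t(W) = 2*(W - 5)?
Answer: 0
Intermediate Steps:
t(W) = -10 + 2*W (t(W) = 2*(-5 + W) = -10 + 2*W)
g(p, l) = 1 (g(p, l) = 1² = 1)
P(n) = 0 (P(n) = (-10 + 2*5)*n = (-10 + 10)*n = 0*n = 0)
g(3, -1)*P(-9) = 1*0 = 0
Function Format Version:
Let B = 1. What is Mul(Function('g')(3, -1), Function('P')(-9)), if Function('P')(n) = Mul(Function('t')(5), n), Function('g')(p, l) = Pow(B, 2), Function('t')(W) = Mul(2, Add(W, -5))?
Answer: 0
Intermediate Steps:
Function('t')(W) = Add(-10, Mul(2, W)) (Function('t')(W) = Mul(2, Add(-5, W)) = Add(-10, Mul(2, W)))
Function('g')(p, l) = 1 (Function('g')(p, l) = Pow(1, 2) = 1)
Function('P')(n) = 0 (Function('P')(n) = Mul(Add(-10, Mul(2, 5)), n) = Mul(Add(-10, 10), n) = Mul(0, n) = 0)
Mul(Function('g')(3, -1), Function('P')(-9)) = Mul(1, 0) = 0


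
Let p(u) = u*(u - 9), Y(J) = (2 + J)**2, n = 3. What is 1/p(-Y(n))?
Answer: 1/850 ≈ 0.0011765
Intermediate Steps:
p(u) = u*(-9 + u)
1/p(-Y(n)) = 1/((-(2 + 3)**2)*(-9 - (2 + 3)**2)) = 1/((-1*5**2)*(-9 - 1*5**2)) = 1/((-1*25)*(-9 - 1*25)) = 1/(-25*(-9 - 25)) = 1/(-25*(-34)) = 1/850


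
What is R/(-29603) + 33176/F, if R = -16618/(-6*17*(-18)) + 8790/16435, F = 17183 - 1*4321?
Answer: 1481905713817433/574455801813138 ≈ 2.5797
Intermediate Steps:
F = 12862 (F = 17183 - 4321 = 12862)
R = -25697839/3017466 (R = -16618/((-102*(-18))) + 8790*(1/16435) = -16618/1836 + 1758/3287 = -16618*1/1836 + 1758/3287 = -8309/918 + 1758/3287 = -25697839/3017466 ≈ -8.5164)
R/(-29603) + 33176/F = -25697839/3017466/(-29603) + 33176/12862 = -25697839/3017466*(-1/29603) + 33176*(1/12862) = 25697839/89326045998 + 16588/6431 = 1481905713817433/574455801813138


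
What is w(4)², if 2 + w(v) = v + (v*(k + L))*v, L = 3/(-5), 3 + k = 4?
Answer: 1764/25 ≈ 70.560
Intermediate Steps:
k = 1 (k = -3 + 4 = 1)
L = -⅗ (L = 3*(-⅕) = -⅗ ≈ -0.60000)
w(v) = -2 + v + 2*v²/5 (w(v) = -2 + (v + (v*(1 - ⅗))*v) = -2 + (v + (v*(⅖))*v) = -2 + (v + (2*v/5)*v) = -2 + (v + 2*v²/5) = -2 + v + 2*v²/5)
w(4)² = (-2 + 4 + (⅖)*4²)² = (-2 + 4 + (⅖)*16)² = (-2 + 4 + 32/5)² = (42/5)² = 1764/25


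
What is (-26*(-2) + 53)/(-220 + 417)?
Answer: 105/197 ≈ 0.53300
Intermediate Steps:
(-26*(-2) + 53)/(-220 + 417) = (52 + 53)/197 = 105*(1/197) = 105/197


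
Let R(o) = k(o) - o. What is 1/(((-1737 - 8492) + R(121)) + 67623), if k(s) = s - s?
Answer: 1/57273 ≈ 1.7460e-5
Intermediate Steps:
k(s) = 0
R(o) = -o (R(o) = 0 - o = -o)
1/(((-1737 - 8492) + R(121)) + 67623) = 1/(((-1737 - 8492) - 1*121) + 67623) = 1/((-10229 - 121) + 67623) = 1/(-10350 + 67623) = 1/57273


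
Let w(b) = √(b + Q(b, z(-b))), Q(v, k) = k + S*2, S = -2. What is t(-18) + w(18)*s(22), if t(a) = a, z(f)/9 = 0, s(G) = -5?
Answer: -18 - 5*√14 ≈ -36.708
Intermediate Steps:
z(f) = 0 (z(f) = 9*0 = 0)
Q(v, k) = -4 + k (Q(v, k) = k - 2*2 = k - 4 = -4 + k)
w(b) = √(-4 + b) (w(b) = √(b + (-4 + 0)) = √(b - 4) = √(-4 + b))
t(-18) + w(18)*s(22) = -18 + √(-4 + 18)*(-5) = -18 + √14*(-5) = -18 - 5*√14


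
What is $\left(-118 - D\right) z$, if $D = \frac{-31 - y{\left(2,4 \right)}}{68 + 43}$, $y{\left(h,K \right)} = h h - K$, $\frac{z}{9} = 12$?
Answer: $- \frac{470412}{37} \approx -12714.0$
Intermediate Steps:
$z = 108$ ($z = 9 \cdot 12 = 108$)
$y{\left(h,K \right)} = h^{2} - K$
$D = - \frac{31}{111}$ ($D = \frac{-31 - \left(2^{2} - 4\right)}{68 + 43} = \frac{-31 - \left(4 - 4\right)}{111} = \left(-31 - 0\right) \frac{1}{111} = \left(-31 + 0\right) \frac{1}{111} = \left(-31\right) \frac{1}{111} = - \frac{31}{111} \approx -0.27928$)
$\left(-118 - D\right) z = \left(-118 - - \frac{31}{111}\right) 108 = \left(-118 + \frac{31}{111}\right) 108 = \left(- \frac{13067}{111}\right) 108 = - \frac{470412}{37}$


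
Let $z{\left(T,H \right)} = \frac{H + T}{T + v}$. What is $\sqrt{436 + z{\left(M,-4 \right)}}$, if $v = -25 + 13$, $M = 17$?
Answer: $\frac{\sqrt{10965}}{5} \approx 20.943$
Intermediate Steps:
$v = -12$
$z{\left(T,H \right)} = \frac{H + T}{-12 + T}$ ($z{\left(T,H \right)} = \frac{H + T}{T - 12} = \frac{H + T}{-12 + T}$)
$\sqrt{436 + z{\left(M,-4 \right)}} = \sqrt{436 + \frac{-4 + 17}{-12 + 17}} = \sqrt{436 + \frac{1}{5} \cdot 13} = \sqrt{436 + \frac{13}{5}} = \sqrt{\frac{2193}{5}} = \frac{\sqrt{10965}}{5}$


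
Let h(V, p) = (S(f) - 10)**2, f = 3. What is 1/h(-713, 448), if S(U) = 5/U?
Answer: 9/625 ≈ 0.014400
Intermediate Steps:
h(V, p) = 625/9 (h(V, p) = (5/3 - 10)**2 = (-25/3)**2 = 625/9)
1/h(-713, 448) = 1/(625/9) = 9/625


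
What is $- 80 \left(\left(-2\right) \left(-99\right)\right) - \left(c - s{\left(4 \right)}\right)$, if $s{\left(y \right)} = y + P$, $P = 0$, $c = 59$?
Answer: $-15895$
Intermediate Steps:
$s{\left(y \right)} = y$ ($s{\left(y \right)} = y + 0 = y$)
$- 80 \left(\left(-2\right) \left(-99\right)\right) - \left(c - s{\left(4 \right)}\right) = - 80 \left(\left(-2\right) \left(-99\right)\right) + \left(4 - 59\right) = \left(-80\right) 198 + \left(4 - 59\right) = -15840 - 55 = -15895$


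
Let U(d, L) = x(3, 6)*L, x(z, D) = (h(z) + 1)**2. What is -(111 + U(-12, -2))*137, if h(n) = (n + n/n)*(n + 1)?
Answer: 63979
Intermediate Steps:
h(n) = (1 + n)**2 (h(n) = (n + 1)*(1 + n) = (1 + n)*(1 + n) = (1 + n)**2)
x(z, D) = (2 + z**2 + 2*z)**2 (x(z, D) = ((1 + z**2 + 2*z) + 1)**2 = (2 + z**2 + 2*z)**2)
U(d, L) = 289*L (U(d, L) = (2 + 3**2 + 2*3)**2*L = (2 + 9 + 6)**2*L = 17**2*L = 289*L)
-(111 + U(-12, -2))*137 = -(111 + 289*(-2))*137 = -(111 - 578)*137 = -(-467)*137 = -1*(-63979) = 63979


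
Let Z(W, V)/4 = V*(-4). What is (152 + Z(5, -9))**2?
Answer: 87616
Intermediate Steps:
Z(W, V) = -16*V (Z(W, V) = 4*(V*(-4)) = 4*(-4*V) = -16*V)
(152 + Z(5, -9))**2 = (152 - 16*(-9))**2 = (152 + 144)**2 = 296**2 = 87616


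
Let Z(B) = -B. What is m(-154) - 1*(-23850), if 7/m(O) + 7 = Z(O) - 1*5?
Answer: 3386707/142 ≈ 23850.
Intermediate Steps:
m(O) = 7/(-12 - O) (m(O) = 7/(-7 + (-O - 1*5)) = 7/(-7 + (-O - 5)) = 7/(-7 + (-5 - O)) = 7/(-12 - O))
m(-154) - 1*(-23850) = -7/(12 - 154) - 1*(-23850) = -7/(-142) + 23850 = -7*(-1/142) + 23850 = 7/142 + 23850 = 3386707/142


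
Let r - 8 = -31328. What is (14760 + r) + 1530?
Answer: -15030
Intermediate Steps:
r = -31320 (r = 8 - 31328 = -31320)
(14760 + r) + 1530 = (14760 - 31320) + 1530 = -16560 + 1530 = -15030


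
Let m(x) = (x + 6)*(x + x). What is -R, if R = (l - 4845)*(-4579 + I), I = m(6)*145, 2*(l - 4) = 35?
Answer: 157255747/2 ≈ 7.8628e+7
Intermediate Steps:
l = 43/2 (l = 4 + (½)*35 = 4 + 35/2 = 43/2 ≈ 21.500)
m(x) = 2*x*(6 + x) (m(x) = (6 + x)*(2*x) = 2*x*(6 + x))
I = 20880 (I = (2*6*(6 + 6))*145 = (2*6*12)*145 = 144*145 = 20880)
R = -157255747/2 (R = (43/2 - 4845)*(-4579 + 20880) = -9647/2*16301 = -157255747/2 ≈ -7.8628e+7)
-R = -1*(-157255747/2) = 157255747/2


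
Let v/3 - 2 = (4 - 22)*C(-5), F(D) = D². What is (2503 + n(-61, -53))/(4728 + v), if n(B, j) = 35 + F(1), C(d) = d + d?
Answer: 2539/5274 ≈ 0.48142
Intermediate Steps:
C(d) = 2*d
v = 546 (v = 6 + 3*((4 - 22)*(2*(-5))) = 6 + 3*(-18*(-10)) = 6 + 3*180 = 6 + 540 = 546)
n(B, j) = 36 (n(B, j) = 35 + 1² = 35 + 1 = 36)
(2503 + n(-61, -53))/(4728 + v) = (2503 + 36)/(4728 + 546) = 2539/5274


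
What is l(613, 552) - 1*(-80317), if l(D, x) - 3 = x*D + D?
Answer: 419309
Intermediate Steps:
l(D, x) = 3 + D + D*x (l(D, x) = 3 + (x*D + D) = 3 + (D*x + D) = 3 + (D + D*x) = 3 + D + D*x)
l(613, 552) - 1*(-80317) = (3 + 613 + 613*552) - 1*(-80317) = (3 + 613 + 338376) + 80317 = 338992 + 80317 = 419309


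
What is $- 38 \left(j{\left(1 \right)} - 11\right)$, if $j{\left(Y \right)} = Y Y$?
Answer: $380$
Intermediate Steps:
$j{\left(Y \right)} = Y^{2}$
$- 38 \left(j{\left(1 \right)} - 11\right) = - 38 \left(1^{2} - 11\right) = - 38 \left(1 - 11\right) = \left(-38\right) \left(-10\right) = 380$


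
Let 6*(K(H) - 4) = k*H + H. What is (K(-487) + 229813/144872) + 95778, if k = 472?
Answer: 24943374115/434616 ≈ 57392.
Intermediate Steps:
K(H) = 4 + 473*H/6 (K(H) = 4 + (472*H + H)/6 = 4 + (473*H)/6 = 4 + 473*H/6)
(K(-487) + 229813/144872) + 95778 = ((4 + (473/6)*(-487)) + 229813/144872) + 95778 = ((4 - 230351/6) + 229813*(1/144872)) + 95778 = (-230327/6 + 229813/144872) + 95778 = -16683277133/434616 + 95778 = 24943374115/434616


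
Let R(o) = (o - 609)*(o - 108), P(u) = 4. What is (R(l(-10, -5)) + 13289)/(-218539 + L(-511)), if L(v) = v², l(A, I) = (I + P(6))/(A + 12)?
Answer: 105893/56776 ≈ 1.8651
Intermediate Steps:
l(A, I) = (4 + I)/(12 + A) (l(A, I) = (I + 4)/(A + 12) = (4 + I)/(12 + A))
R(o) = (-609 + o)*(-108 + o)
(R(l(-10, -5)) + 13289)/(-218539 + L(-511)) = ((65772 + ((4 - 5)/(12 - 10))² - 717*(4 - 5)/(12 - 10)) + 13289)/(-218539 + (-511)²) = ((65772 + (-1/2)² - 717*(-1)/2) + 13289)/(-218539 + 261121) = ((65772 + ((½)*(-1))² - 717*(-1)/2) + 13289)/42582 = ((65772 + (-½)² - 717*(-½)) + 13289)*(1/42582) = ((65772 + ¼ + 717/2) + 13289)*(1/42582) = (264523/4 + 13289)*(1/42582) = (317679/4)*(1/42582) = 105893/56776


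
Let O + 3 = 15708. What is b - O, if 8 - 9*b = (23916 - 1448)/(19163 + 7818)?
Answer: -1271145355/80943 ≈ -15704.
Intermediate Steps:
O = 15705 (O = -3 + 15708 = 15705)
b = 64460/80943 (b = 8/9 - (23916 - 1448)/(9*(19163 + 7818)) = 8/9 - 22468/(9*26981) = 8/9 - ⅑*22468/26981 = 8/9 - 22468/242829 = 64460/80943 ≈ 0.79636)
b - O = 64460/80943 - 1*15705 = 64460/80943 - 15705 = -1271145355/80943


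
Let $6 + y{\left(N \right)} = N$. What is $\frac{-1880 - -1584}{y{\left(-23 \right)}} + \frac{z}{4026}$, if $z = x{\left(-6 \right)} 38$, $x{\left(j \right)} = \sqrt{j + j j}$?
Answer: $\frac{296}{29} + \frac{19 \sqrt{30}}{2013} \approx 10.259$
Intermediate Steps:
$y{\left(N \right)} = -6 + N$
$x{\left(j \right)} = \sqrt{j + j^{2}}$
$z = 38 \sqrt{30}$ ($z = \sqrt{- 6 \left(1 - 6\right)} 38 = \sqrt{\left(-6\right) \left(-5\right)} 38 = \sqrt{30} \cdot 38 = 38 \sqrt{30} \approx 208.13$)
$\frac{-1880 - -1584}{y{\left(-23 \right)}} + \frac{z}{4026} = \frac{-1880 - -1584}{-6 - 23} + \frac{38 \sqrt{30}}{4026} = \frac{-1880 + 1584}{-29} + 38 \sqrt{30} \cdot \frac{1}{4026} = \left(-296\right) \left(- \frac{1}{29}\right) + \frac{19 \sqrt{30}}{2013} = \frac{296}{29} + \frac{19 \sqrt{30}}{2013}$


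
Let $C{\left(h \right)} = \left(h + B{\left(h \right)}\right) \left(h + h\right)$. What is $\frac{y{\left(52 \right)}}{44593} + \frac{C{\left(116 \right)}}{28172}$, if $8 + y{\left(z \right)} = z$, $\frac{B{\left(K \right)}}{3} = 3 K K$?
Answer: $\frac{313522990572}{314068499} \approx 998.26$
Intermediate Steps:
$B{\left(K \right)} = 9 K^{2}$ ($B{\left(K \right)} = 3 \cdot 3 K K = 3 \cdot 3 K^{2} = 9 K^{2}$)
$y{\left(z \right)} = -8 + z$
$C{\left(h \right)} = 2 h \left(h + 9 h^{2}\right)$ ($C{\left(h \right)} = \left(h + 9 h^{2}\right) \left(h + h\right) = \left(h + 9 h^{2}\right) 2 h = 2 h \left(h + 9 h^{2}\right)$)
$\frac{y{\left(52 \right)}}{44593} + \frac{C{\left(116 \right)}}{28172} = \frac{-8 + 52}{44593} + \frac{116^{2} \left(2 + 18 \cdot 116\right)}{28172} = 44 \cdot \frac{1}{44593} + 13456 \left(2 + 2088\right) \frac{1}{28172} = \frac{44}{44593} + 13456 \cdot 2090 \cdot \frac{1}{28172} = \frac{44}{44593} + 28123040 \cdot \frac{1}{28172} = \frac{44}{44593} + \frac{7030760}{7043} = \frac{313522990572}{314068499}$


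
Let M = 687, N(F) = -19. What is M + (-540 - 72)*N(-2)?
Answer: 12315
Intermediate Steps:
M + (-540 - 72)*N(-2) = 687 + (-540 - 72)*(-19) = 687 - 612*(-19) = 687 + 11628 = 12315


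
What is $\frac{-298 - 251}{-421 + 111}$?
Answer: $\frac{549}{310} \approx 1.771$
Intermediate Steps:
$\frac{-298 - 251}{-421 + 111} = - \frac{549}{-310} = \left(-549\right) \left(- \frac{1}{310}\right) = \frac{549}{310}$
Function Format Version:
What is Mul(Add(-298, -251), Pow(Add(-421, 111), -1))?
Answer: Rational(549, 310) ≈ 1.7710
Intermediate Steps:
Mul(Add(-298, -251), Pow(Add(-421, 111), -1)) = Mul(-549, Pow(-310, -1)) = Mul(-549, Rational(-1, 310)) = Rational(549, 310)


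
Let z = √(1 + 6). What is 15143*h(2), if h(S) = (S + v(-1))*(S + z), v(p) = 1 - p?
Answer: 121144 + 60572*√7 ≈ 2.8140e+5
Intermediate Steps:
z = √7 ≈ 2.6458
h(S) = (2 + S)*(S + √7) (h(S) = (S + (1 - 1*(-1)))*(S + √7) = (S + (1 + 1))*(S + √7) = (S + 2)*(S + √7) = (2 + S)*(S + √7))
15143*h(2) = 15143*(2² + 2*2 + 2*√7 + 2*√7) = 15143*(4 + 4 + 2*√7 + 2*√7) = 15143*(8 + 4*√7) = 121144 + 60572*√7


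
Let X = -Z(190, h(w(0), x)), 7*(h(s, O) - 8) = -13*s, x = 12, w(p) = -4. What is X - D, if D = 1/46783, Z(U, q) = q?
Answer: -5052571/327481 ≈ -15.429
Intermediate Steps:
h(s, O) = 8 - 13*s/7 (h(s, O) = 8 + (-13*s)/7 = 8 - 13*s/7)
D = 1/46783 ≈ 2.1375e-5
X = -108/7 (X = -(8 - 13/7*(-4)) = -(8 + 52/7) = -1*108/7 = -108/7 ≈ -15.429)
X - D = -108/7 - 1*1/46783 = -108/7 - 1/46783 = -5052571/327481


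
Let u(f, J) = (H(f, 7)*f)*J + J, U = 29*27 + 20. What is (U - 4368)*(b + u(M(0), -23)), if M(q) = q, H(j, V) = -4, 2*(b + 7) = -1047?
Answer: 3946455/2 ≈ 1.9732e+6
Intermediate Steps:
b = -1061/2 (b = -7 + (½)*(-1047) = -7 - 1047/2 = -1061/2 ≈ -530.50)
U = 803 (U = 783 + 20 = 803)
u(f, J) = J - 4*J*f (u(f, J) = (-4*f)*J + J = -4*J*f + J = J - 4*J*f)
(U - 4368)*(b + u(M(0), -23)) = (803 - 4368)*(-1061/2 - 23*(1 - 4*0)) = -3565*(-1061/2 - 23*(1 + 0)) = -3565*(-1061/2 - 23*1) = -3565*(-1061/2 - 23) = -3565*(-1107/2) = 3946455/2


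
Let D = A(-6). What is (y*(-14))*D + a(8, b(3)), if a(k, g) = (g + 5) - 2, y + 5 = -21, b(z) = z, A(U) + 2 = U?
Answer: -2906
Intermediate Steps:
A(U) = -2 + U
D = -8 (D = -2 - 6 = -8)
y = -26 (y = -5 - 21 = -26)
a(k, g) = 3 + g (a(k, g) = (5 + g) - 2 = 3 + g)
(y*(-14))*D + a(8, b(3)) = -26*(-14)*(-8) + (3 + 3) = 364*(-8) + 6 = -2912 + 6 = -2906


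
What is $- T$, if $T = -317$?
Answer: $317$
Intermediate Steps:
$- T = \left(-1\right) \left(-317\right) = 317$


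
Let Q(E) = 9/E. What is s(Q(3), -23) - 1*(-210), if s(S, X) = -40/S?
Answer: 590/3 ≈ 196.67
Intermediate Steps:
s(Q(3), -23) - 1*(-210) = -40/(9/3) - 1*(-210) = -40/(9*(⅓)) + 210 = -40/3 + 210 = 590/3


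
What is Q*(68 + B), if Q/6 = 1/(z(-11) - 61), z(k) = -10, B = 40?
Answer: -648/71 ≈ -9.1268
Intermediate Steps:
Q = -6/71 (Q = 6/(-10 - 61) = 6/(-71) = 6*(-1/71) = -6/71 ≈ -0.084507)
Q*(68 + B) = -6*(68 + 40)/71 = -6/71*108 = -648/71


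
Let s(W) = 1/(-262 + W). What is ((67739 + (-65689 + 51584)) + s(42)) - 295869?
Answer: -53291701/220 ≈ -2.4224e+5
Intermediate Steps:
((67739 + (-65689 + 51584)) + s(42)) - 295869 = ((67739 + (-65689 + 51584)) + 1/(-262 + 42)) - 295869 = ((67739 - 14105) + 1/(-220)) - 295869 = (53634 - 1/220) - 295869 = 11799479/220 - 295869 = -53291701/220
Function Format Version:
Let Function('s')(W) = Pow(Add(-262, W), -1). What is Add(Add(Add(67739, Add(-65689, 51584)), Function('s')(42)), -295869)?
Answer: Rational(-53291701, 220) ≈ -2.4224e+5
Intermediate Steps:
Add(Add(Add(67739, Add(-65689, 51584)), Function('s')(42)), -295869) = Add(Add(Add(67739, Add(-65689, 51584)), Pow(Add(-262, 42), -1)), -295869) = Add(Add(Add(67739, -14105), Pow(-220, -1)), -295869) = Add(Add(53634, Rational(-1, 220)), -295869) = Add(Rational(11799479, 220), -295869) = Rational(-53291701, 220)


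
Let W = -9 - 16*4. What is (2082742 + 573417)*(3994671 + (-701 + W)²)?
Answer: 12201722437773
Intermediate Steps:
W = -73 (W = -9 - 64 = -73)
(2082742 + 573417)*(3994671 + (-701 + W)²) = (2082742 + 573417)*(3994671 + (-701 - 73)²) = 2656159*(3994671 + (-774)²) = 2656159*(3994671 + 599076) = 2656159*4593747 = 12201722437773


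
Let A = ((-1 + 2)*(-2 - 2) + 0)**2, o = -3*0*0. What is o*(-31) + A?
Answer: 16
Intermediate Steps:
o = 0 (o = 0*0 = 0)
A = 16 (A = (1*(-4) + 0)**2 = (-4 + 0)**2 = (-4)**2 = 16)
o*(-31) + A = 0*(-31) + 16 = 0 + 16 = 16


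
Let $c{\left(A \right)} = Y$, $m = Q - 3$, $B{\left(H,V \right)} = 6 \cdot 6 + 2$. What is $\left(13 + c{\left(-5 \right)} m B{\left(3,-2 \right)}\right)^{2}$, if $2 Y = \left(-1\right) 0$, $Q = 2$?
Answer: $169$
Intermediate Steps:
$B{\left(H,V \right)} = 38$ ($B{\left(H,V \right)} = 36 + 2 = 38$)
$Y = 0$ ($Y = \frac{\left(-1\right) 0}{2} = \frac{1}{2} \cdot 0 = 0$)
$m = -1$ ($m = 2 - 3 = -1$)
$c{\left(A \right)} = 0$
$\left(13 + c{\left(-5 \right)} m B{\left(3,-2 \right)}\right)^{2} = \left(13 + 0 \left(-1\right) 38\right)^{2} = \left(13 + 0 \cdot 38\right)^{2} = \left(13 + 0\right)^{2} = 13^{2} = 169$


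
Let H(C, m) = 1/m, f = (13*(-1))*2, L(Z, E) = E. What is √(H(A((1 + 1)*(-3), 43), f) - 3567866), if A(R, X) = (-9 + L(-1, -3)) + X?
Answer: I*√2411877442/26 ≈ 1888.9*I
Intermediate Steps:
A(R, X) = -12 + X (A(R, X) = (-9 - 3) + X = -12 + X)
f = -26 (f = -13*2 = -26)
√(H(A((1 + 1)*(-3), 43), f) - 3567866) = √(1/(-26) - 3567866) = √(-1/26 - 3567866) = √(-92764517/26) = I*√2411877442/26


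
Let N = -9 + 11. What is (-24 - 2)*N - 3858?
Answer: -3910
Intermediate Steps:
N = 2
(-24 - 2)*N - 3858 = (-24 - 2)*2 - 3858 = -26*2 - 3858 = -52 - 3858 = -3910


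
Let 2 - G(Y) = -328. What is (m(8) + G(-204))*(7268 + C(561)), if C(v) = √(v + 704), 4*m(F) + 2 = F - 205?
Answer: 2036857 + 1121*√1265/4 ≈ 2.0468e+6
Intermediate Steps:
G(Y) = 330 (G(Y) = 2 - 1*(-328) = 2 + 328 = 330)
m(F) = -207/4 + F/4 (m(F) = -½ + (F - 205)/4 = -½ + (-205 + F)/4 = -½ + (-205/4 + F/4) = -207/4 + F/4)
C(v) = √(704 + v)
(m(8) + G(-204))*(7268 + C(561)) = ((-207/4 + (¼)*8) + 330)*(7268 + √(704 + 561)) = ((-207/4 + 2) + 330)*(7268 + √1265) = (-199/4 + 330)*(7268 + √1265) = 1121*(7268 + √1265)/4 = 2036857 + 1121*√1265/4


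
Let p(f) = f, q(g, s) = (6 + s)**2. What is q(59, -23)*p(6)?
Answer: 1734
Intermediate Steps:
q(59, -23)*p(6) = (6 - 23)**2*6 = (-17)**2*6 = 289*6 = 1734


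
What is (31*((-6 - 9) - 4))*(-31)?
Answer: 18259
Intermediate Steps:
(31*((-6 - 9) - 4))*(-31) = (31*(-15 - 4))*(-31) = (31*(-19))*(-31) = -589*(-31) = 18259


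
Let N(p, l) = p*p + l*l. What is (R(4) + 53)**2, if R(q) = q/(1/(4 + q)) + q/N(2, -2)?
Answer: 29241/4 ≈ 7310.3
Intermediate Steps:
N(p, l) = l**2 + p**2 (N(p, l) = p**2 + l**2 = l**2 + p**2)
R(q) = q/8 + q*(4 + q) (R(q) = q/(1/(4 + q)) + q/((-2)**2 + 2**2) = q*(4 + q) + q/(4 + 4) = q*(4 + q) + q/8 = q/8 + q*(4 + q))
(R(4) + 53)**2 = ((1/8)*4*(33 + 8*4) + 53)**2 = ((1/8)*4*(33 + 32) + 53)**2 = ((1/8)*4*65 + 53)**2 = (65/2 + 53)**2 = (171/2)**2 = 29241/4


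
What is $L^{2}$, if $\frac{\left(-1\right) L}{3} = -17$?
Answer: $2601$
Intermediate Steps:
$L = 51$ ($L = \left(-3\right) \left(-17\right) = 51$)
$L^{2} = 51^{2} = 2601$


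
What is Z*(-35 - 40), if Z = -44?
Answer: 3300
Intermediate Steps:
Z*(-35 - 40) = -44*(-35 - 40) = -44*(-75) = 3300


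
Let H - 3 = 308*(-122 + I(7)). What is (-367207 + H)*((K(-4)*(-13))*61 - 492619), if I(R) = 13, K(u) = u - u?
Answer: 197429872344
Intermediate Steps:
K(u) = 0
H = -33569 (H = 3 + 308*(-122 + 13) = 3 + 308*(-109) = 3 - 33572 = -33569)
(-367207 + H)*((K(-4)*(-13))*61 - 492619) = (-367207 - 33569)*((0*(-13))*61 - 492619) = -400776*(0*61 - 492619) = -400776*(0 - 492619) = -400776*(-492619) = 197429872344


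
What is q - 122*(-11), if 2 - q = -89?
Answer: 1433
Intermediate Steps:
q = 91 (q = 2 - 1*(-89) = 2 + 89 = 91)
q - 122*(-11) = 91 - 122*(-11) = 91 + 1342 = 1433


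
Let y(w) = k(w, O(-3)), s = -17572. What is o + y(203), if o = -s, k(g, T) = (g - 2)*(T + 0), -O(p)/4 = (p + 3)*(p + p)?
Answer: 17572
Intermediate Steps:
O(p) = -8*p*(3 + p) (O(p) = -4*(p + 3)*(p + p) = -4*(3 + p)*2*p = -8*p*(3 + p))
k(g, T) = T*(-2 + g) (k(g, T) = (-2 + g)*T = T*(-2 + g))
y(w) = 0 (y(w) = (-8*(-3)*(3 - 3))*(-2 + w) = (-8*(-3)*0)*(-2 + w) = 0*(-2 + w) = 0)
o = 17572 (o = -1*(-17572) = 17572)
o + y(203) = 17572 + 0 = 17572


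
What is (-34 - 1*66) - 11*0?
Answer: -100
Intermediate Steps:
(-34 - 1*66) - 11*0 = (-34 - 66) + 0 = -100 + 0 = -100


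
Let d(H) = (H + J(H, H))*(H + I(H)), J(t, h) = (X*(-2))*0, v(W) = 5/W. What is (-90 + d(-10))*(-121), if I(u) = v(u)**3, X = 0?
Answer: -5445/4 ≈ -1361.3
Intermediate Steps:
I(u) = 125/u**3 (I(u) = (5/u)**3 = 125/u**3)
J(t, h) = 0 (J(t, h) = (0*(-2))*0 = 0*0 = 0)
d(H) = H*(H + 125/H**3) (d(H) = (H + 0)*(H + 125/H**3) = H*(H + 125/H**3))
(-90 + d(-10))*(-121) = (-90 + (125 + (-10)**4)/(-10)**2)*(-121) = (-90 + (125 + 10000)/100)*(-121) = (-90 + (1/100)*10125)*(-121) = (-90 + 405/4)*(-121) = (45/4)*(-121) = -5445/4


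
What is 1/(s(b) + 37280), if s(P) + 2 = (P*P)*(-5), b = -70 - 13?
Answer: 1/2833 ≈ 0.00035298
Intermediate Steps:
b = -83
s(P) = -2 - 5*P² (s(P) = -2 + (P*P)*(-5) = -2 + P²*(-5) = -2 - 5*P²)
1/(s(b) + 37280) = 1/((-2 - 5*(-83)²) + 37280) = 1/((-2 - 5*6889) + 37280) = 1/((-2 - 34445) + 37280) = 1/(-34447 + 37280) = 1/2833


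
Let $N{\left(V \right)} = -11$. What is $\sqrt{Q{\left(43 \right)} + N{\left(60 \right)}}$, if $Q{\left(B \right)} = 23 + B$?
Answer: $\sqrt{55} \approx 7.4162$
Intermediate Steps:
$\sqrt{Q{\left(43 \right)} + N{\left(60 \right)}} = \sqrt{\left(23 + 43\right) - 11} = \sqrt{66 - 11} = \sqrt{55}$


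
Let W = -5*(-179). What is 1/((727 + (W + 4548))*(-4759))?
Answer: -1/29363030 ≈ -3.4056e-8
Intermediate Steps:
W = 895
1/((727 + (W + 4548))*(-4759)) = 1/((727 + (895 + 4548))*(-4759)) = -1/4759/(727 + 5443) = -1/4759/6170 = (1/6170)*(-1/4759) = -1/29363030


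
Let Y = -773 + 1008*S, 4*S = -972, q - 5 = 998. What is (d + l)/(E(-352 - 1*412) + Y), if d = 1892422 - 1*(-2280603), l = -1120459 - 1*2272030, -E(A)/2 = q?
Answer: -18152/5761 ≈ -3.1508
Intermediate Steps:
q = 1003 (q = 5 + 998 = 1003)
E(A) = -2006 (E(A) = -2*1003 = -2006)
S = -243 (S = (¼)*(-972) = -243)
Y = -245717 (Y = -773 + 1008*(-243) = -773 - 244944 = -245717)
l = -3392489 (l = -1120459 - 2272030 = -3392489)
d = 4173025 (d = 1892422 + 2280603 = 4173025)
(d + l)/(E(-352 - 1*412) + Y) = (4173025 - 3392489)/(-2006 - 245717) = 780536/(-247723) = 780536*(-1/247723) = -18152/5761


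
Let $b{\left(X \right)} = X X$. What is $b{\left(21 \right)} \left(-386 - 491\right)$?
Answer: $-386757$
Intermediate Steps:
$b{\left(X \right)} = X^{2}$
$b{\left(21 \right)} \left(-386 - 491\right) = 21^{2} \left(-386 - 491\right) = 441 \left(-386 - 491\right) = 441 \left(-877\right) = -386757$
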